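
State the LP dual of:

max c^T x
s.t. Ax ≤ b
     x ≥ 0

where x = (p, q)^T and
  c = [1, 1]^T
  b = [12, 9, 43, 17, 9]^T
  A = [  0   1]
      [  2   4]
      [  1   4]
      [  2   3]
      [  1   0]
Minimize: z = 12y1 + 9y2 + 43y3 + 17y4 + 9y5

Subject to:
  C1: -2y2 - y3 - 2y4 - y5 ≤ -1
  C2: -y1 - 4y2 - 4y3 - 3y4 ≤ -1
  y1, y2, y3, y4, y5 ≥ 0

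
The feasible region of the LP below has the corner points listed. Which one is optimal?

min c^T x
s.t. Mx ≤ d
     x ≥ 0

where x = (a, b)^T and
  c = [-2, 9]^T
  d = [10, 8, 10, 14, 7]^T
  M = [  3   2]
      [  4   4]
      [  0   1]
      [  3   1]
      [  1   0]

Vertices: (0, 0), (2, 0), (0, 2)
Evaluating z = -2a + 9b at each vertex:
  (0, 0): z = 0
  (2, 0): z = -4
  (0, 2): z = 18

The smallest value is z = -4, attained at (2, 0).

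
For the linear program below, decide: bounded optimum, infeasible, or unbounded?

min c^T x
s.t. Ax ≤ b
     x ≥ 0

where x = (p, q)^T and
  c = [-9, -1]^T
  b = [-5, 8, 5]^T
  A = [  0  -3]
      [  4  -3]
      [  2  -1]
Feasible point: (0, 2) satisfies every constraint, so the LP is feasible.
Direction d = (0, 1): for each constraint row a, a·d ≤ 0 —
  (0)(0) + (-3)(1) = -3 ≤ 0
  (4)(0) + (-3)(1) = -3 ≤ 0
  (2)(0) + (-1)(1) = -1 ≤ 0
and d ≥ 0, so (0, 2) + t·d stays feasible for every t ≥ 0. Along this ray z = -9p - q changes by -1 per unit t, so z → −∞.

The LP is unbounded; z can be made arbitrarily small.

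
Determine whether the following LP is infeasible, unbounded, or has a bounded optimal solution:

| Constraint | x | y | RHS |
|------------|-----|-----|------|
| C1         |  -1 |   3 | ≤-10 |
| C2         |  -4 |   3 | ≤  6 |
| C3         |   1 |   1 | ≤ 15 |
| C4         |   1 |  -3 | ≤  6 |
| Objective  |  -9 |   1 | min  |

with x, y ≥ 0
C4 requires x - 3y ≤ 6, while C1 (-x + 3y ≤ -10) is equivalent to x - 3y ≥ 10. Together they would need 10 ≤ x - 3y ≤ 6, which is impossible since 10 > 6. No point satisfies all constraints.

Infeasible — the constraint set is empty.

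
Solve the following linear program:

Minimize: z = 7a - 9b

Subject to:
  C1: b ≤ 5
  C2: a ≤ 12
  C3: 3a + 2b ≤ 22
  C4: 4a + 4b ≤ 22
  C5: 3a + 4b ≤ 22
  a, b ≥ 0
a = 0, b = 5, z = -45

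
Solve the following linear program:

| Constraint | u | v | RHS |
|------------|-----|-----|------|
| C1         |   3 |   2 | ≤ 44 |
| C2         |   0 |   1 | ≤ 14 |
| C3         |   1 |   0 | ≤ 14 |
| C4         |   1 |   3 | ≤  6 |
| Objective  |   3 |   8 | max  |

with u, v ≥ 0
u = 6, v = 0, z = 18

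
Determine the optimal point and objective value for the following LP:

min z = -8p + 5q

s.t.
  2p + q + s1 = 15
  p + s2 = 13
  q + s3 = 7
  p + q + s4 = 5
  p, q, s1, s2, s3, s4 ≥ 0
Each vertex is the intersection of two constraint boundaries that also satisfies all remaining constraints:
  p = 0 and q = 0 → (0, 0)
  p + q = 5 and q = 0 → (5, 0)
  p + q = 5 and p = 0 → (0, 5)

Evaluating z = -8p + 5q at each vertex:
  (0, 0): z = 0
  (5, 0): z = -40
  (0, 5): z = 25

The minimum is at (5, 0) with z = -40.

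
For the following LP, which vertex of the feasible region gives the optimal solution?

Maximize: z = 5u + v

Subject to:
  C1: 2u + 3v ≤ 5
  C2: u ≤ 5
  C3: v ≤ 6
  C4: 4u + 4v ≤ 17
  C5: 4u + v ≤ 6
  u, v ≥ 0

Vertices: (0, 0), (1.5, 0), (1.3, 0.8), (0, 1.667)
Evaluating z = 5u + v at each vertex:
  (0, 0): z = 0
  (1.5, 0): z = 7.5
  (1.3, 0.8): z = 7.3
  (0, 1.667): z = 1.667

The largest value is z = 7.5, attained at (1.5, 0).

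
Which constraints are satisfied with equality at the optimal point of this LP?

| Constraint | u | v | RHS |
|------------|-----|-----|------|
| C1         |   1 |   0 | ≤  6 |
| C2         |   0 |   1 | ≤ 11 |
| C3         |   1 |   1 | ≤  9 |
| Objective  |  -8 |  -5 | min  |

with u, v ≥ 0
Optimal: u = 6, v = 3
Slack at optimum:
  C1: slack = 0 (binding)
  C2: slack = 8
  C3: slack = 0 (binding)
  u ≥ 0: u = 6
  v ≥ 0: v = 3
Binding constraints: C1, C3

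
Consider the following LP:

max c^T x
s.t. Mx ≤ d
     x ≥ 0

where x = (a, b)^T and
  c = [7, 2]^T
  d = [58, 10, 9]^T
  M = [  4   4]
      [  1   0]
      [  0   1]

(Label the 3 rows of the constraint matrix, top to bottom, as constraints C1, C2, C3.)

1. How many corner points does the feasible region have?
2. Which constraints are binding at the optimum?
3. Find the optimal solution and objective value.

1. 5
2. C1, C2
3. a = 10, b = 4.5, z = 79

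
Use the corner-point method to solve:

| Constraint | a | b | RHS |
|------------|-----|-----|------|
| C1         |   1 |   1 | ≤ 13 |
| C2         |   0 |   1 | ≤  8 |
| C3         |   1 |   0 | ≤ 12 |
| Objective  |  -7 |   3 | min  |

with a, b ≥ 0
Each vertex is the intersection of two constraint boundaries that also satisfies all remaining constraints:
  a = 0 and b = 0 → (0, 0)
  a = 12 and b = 0 → (12, 0)
  a + b = 13 and a = 12 → (12, 1)
  a + b = 13 and b = 8 → (5, 8)
  b = 8 and a = 0 → (0, 8)

Evaluating z = -7a + 3b at each vertex:
  (0, 0): z = 0
  (12, 0): z = -84
  (12, 1): z = -81
  (5, 8): z = -11
  (0, 8): z = 24

The minimum is at (12, 0) with z = -84.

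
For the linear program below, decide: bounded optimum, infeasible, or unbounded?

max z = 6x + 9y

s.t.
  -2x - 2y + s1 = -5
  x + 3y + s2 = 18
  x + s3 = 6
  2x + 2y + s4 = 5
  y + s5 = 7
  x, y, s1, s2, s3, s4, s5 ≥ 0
The point (0, 2.5) satisfies every constraint, so the LP is feasible; the constraints give x ≤ 6 and y ≤ 7, which with x, y ≥ 0 keep the feasible region inside a bounded box. A feasible, bounded LP attains a finite optimum at a vertex.

Evaluating z = 6x + 9y at each vertex:
  (2.5, 0): z = 15
  (0, 2.5): z = 22.5

Bounded optimum: z* = 22.5 at (0, 2.5).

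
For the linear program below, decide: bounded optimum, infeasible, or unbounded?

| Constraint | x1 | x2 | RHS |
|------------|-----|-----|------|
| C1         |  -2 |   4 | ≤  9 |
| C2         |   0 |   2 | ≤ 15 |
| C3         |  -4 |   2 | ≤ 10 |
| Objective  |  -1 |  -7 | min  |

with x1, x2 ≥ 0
Feasible point: (0, 0) satisfies every constraint, so the LP is feasible.
Direction d = (1, 0): for each constraint row a, a·d ≤ 0 —
  (-2)(1) + (4)(0) = -2 ≤ 0
  (0)(1) + (2)(0) = 0 ≤ 0
  (-4)(1) + (2)(0) = -4 ≤ 0
and d ≥ 0, so (0, 0) + t·d stays feasible for every t ≥ 0. Along this ray z = -x1 - 7x2 changes by -1 per unit t, so z → −∞.

Unbounded: there is a feasible ray along which z → −∞.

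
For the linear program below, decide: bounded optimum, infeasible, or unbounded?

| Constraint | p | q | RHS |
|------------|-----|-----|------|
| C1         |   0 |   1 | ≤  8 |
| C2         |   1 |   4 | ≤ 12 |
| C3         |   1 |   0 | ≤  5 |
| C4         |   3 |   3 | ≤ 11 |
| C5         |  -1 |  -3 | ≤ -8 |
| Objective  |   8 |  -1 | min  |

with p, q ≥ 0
The point (0, 3) satisfies every constraint, so the LP is feasible; the constraints give p ≤ 5 and q ≤ 8, which with p, q ≥ 0 keep the feasible region inside a bounded box. A feasible, bounded LP attains a finite optimum at a vertex.

Evaluating z = 8p - q at each vertex:
  (1.5, 2.167): z = 9.833
  (0.8889, 2.778): z = 4.333
  (0, 3): z = -3
  (0, 2.667): z = -2.667

The LP has an optimal solution: (0, 3) with z = -3.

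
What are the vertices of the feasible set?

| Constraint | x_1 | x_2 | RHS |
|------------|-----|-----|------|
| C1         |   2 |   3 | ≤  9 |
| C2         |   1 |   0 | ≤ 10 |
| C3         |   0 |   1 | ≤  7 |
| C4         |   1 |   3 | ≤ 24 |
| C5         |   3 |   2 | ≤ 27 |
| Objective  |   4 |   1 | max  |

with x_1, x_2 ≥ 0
Each vertex is the intersection of two constraint boundaries that also satisfies all remaining constraints:
  x_1 = 0 and x_2 = 0 → (0, 0)
  2x_1 + 3x_2 = 9 and x_2 = 0 → (4.5, 0)
  2x_1 + 3x_2 = 9 and x_1 = 0 → (0, 3)

Vertices: (0, 0), (4.5, 0), (0, 3)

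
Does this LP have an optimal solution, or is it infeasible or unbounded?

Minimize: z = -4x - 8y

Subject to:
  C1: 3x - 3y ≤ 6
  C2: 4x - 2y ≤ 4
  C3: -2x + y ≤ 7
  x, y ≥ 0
Feasible point: (0, 0) satisfies every constraint, so the LP is feasible.
Direction d = (1, 2): for each constraint row a, a·d ≤ 0 —
  (3)(1) + (-3)(2) = -3 ≤ 0
  (4)(1) + (-2)(2) = 0 ≤ 0
  (-2)(1) + (1)(2) = 0 ≤ 0
and d ≥ 0, so (0, 0) + t·d stays feasible for every t ≥ 0. Along this ray z = -4x - 8y changes by -20 per unit t, so z → −∞.

Unbounded: there is a feasible ray along which z → −∞.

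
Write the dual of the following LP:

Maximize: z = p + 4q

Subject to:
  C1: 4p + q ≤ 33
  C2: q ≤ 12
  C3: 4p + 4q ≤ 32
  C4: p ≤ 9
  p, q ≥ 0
Minimize: z = 33y1 + 12y2 + 32y3 + 9y4

Subject to:
  C1: -4y1 - 4y3 - y4 ≤ -1
  C2: -y1 - y2 - 4y3 ≤ -4
  y1, y2, y3, y4 ≥ 0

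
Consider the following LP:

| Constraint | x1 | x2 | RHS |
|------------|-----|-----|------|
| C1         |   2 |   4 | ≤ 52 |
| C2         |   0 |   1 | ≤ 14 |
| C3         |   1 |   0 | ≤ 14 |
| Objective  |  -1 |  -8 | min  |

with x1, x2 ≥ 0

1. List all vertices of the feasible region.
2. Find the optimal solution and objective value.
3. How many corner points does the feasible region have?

1. (0, 0), (14, 0), (14, 6), (0, 13)
2. x1 = 0, x2 = 13, z = -104
3. 4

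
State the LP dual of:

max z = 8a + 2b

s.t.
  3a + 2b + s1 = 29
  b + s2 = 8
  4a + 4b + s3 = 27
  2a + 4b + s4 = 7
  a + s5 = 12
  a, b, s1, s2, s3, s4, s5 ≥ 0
Minimize: z = 29y1 + 8y2 + 27y3 + 7y4 + 12y5

Subject to:
  C1: -3y1 - 4y3 - 2y4 - y5 ≤ -8
  C2: -2y1 - y2 - 4y3 - 4y4 ≤ -2
  y1, y2, y3, y4, y5 ≥ 0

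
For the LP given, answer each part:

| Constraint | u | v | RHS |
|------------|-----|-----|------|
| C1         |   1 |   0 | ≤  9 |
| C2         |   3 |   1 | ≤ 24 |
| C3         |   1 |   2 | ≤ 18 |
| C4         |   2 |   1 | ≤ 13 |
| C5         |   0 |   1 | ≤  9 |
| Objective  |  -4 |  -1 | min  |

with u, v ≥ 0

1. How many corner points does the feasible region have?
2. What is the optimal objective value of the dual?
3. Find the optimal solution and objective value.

1. 4
2. -26 (by strong duality, equal to the primal optimum)
3. u = 6.5, v = 0, z = -26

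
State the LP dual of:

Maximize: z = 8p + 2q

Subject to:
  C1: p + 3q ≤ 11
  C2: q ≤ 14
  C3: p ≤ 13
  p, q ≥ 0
Minimize: z = 11y1 + 14y2 + 13y3

Subject to:
  C1: -y1 - y3 ≤ -8
  C2: -3y1 - y2 ≤ -2
  y1, y2, y3 ≥ 0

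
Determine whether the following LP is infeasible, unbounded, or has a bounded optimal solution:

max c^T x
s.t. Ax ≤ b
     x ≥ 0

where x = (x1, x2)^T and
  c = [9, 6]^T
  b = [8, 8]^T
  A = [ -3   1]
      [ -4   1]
Feasible point: (0, 0) satisfies every constraint, so the LP is feasible.
Direction d = (1, 0): for each constraint row a, a·d ≤ 0 —
  (-3)(1) + (1)(0) = -3 ≤ 0
  (-4)(1) + (1)(0) = -4 ≤ 0
and d ≥ 0, so (0, 0) + t·d stays feasible for every t ≥ 0. Along this ray z = 9x1 + 6x2 changes by 9 per unit t, so z → +∞.

The LP is unbounded; z can be made arbitrarily large.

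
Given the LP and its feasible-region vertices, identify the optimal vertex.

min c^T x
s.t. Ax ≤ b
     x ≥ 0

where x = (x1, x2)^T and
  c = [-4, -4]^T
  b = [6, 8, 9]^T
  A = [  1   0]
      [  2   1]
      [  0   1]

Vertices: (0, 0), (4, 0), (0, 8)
(0, 8) with z = -32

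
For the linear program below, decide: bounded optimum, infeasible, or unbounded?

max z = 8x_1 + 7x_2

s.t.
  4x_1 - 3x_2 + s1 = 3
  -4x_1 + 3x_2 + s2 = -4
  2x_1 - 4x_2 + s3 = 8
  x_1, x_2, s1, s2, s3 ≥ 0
The row 4x_1 - 3x_2 + s1 = 3 with s1 ≥ 0 requires 4x_1 - 3x_2 ≤ 3, while the row -4x_1 + 3x_2 + s2 = -4 with s2 ≥ 0 is equivalent to 4x_1 - 3x_2 ≥ 4. Together they would need 4 ≤ 4x_1 - 3x_2 ≤ 3, which is impossible since 4 > 3. No point satisfies all constraints.

Infeasible: no point satisfies all constraints simultaneously.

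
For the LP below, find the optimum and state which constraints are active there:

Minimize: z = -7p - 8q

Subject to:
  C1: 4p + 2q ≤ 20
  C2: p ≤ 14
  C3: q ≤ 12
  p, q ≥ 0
Optimal: p = 0, q = 10
Slack at optimum:
  C1: slack = 0 (binding)
  C2: slack = 14
  C3: slack = 2
  p ≥ 0: p = 0 (binding)
  q ≥ 0: q = 10
Binding constraints: C1, p ≥ 0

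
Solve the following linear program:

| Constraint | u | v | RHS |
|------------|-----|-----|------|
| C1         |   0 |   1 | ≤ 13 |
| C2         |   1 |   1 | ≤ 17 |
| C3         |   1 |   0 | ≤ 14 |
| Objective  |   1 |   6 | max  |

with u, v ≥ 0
u = 4, v = 13, z = 82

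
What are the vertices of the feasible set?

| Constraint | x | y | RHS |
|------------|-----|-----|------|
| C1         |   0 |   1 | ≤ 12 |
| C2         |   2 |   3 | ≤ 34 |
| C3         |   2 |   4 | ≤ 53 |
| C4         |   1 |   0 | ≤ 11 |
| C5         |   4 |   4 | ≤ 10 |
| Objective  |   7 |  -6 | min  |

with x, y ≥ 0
Each vertex is the intersection of two constraint boundaries that also satisfies all remaining constraints:
  x = 0 and y = 0 → (0, 0)
  4x + 4y = 10 and y = 0 → (2.5, 0)
  4x + 4y = 10 and x = 0 → (0, 2.5)

Vertices: (0, 0), (2.5, 0), (0, 2.5)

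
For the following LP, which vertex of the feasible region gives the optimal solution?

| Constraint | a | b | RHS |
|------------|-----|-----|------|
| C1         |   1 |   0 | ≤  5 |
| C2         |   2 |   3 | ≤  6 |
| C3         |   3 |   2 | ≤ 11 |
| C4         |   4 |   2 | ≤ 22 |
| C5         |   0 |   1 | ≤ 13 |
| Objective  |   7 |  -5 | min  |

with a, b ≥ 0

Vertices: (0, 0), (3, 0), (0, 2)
(0, 2) with z = -10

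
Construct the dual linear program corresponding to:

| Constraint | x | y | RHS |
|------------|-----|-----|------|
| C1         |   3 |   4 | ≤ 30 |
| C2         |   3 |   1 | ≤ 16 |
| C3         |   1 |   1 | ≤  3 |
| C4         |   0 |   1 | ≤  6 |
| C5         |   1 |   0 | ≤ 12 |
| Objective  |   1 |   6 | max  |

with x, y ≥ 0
Minimize: z = 30y1 + 16y2 + 3y3 + 6y4 + 12y5

Subject to:
  C1: -3y1 - 3y2 - y3 - y5 ≤ -1
  C2: -4y1 - y2 - y3 - y4 ≤ -6
  y1, y2, y3, y4, y5 ≥ 0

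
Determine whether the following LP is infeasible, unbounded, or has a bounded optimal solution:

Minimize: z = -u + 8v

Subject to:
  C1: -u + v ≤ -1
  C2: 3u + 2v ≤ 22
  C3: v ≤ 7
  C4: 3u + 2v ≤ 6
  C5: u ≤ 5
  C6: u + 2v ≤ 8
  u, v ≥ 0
The point (2, 0) satisfies every constraint, so the LP is feasible; the constraints give u ≤ 5 and v ≤ 7, which with u, v ≥ 0 keep the feasible region inside a bounded box. A feasible, bounded LP attains a finite optimum at a vertex.

Feasible with finite optimum z* = -2 at (2, 0).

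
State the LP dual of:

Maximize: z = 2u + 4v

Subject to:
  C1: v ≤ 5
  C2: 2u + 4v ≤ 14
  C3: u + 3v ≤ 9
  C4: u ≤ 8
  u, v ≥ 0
Minimize: z = 5y1 + 14y2 + 9y3 + 8y4

Subject to:
  C1: -2y2 - y3 - y4 ≤ -2
  C2: -y1 - 4y2 - 3y3 ≤ -4
  y1, y2, y3, y4 ≥ 0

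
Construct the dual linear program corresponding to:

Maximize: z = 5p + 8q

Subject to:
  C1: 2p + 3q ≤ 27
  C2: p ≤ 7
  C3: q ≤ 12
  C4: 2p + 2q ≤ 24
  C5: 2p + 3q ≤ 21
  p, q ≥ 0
Minimize: z = 27y1 + 7y2 + 12y3 + 24y4 + 21y5

Subject to:
  C1: -2y1 - y2 - 2y4 - 2y5 ≤ -5
  C2: -3y1 - y3 - 2y4 - 3y5 ≤ -8
  y1, y2, y3, y4, y5 ≥ 0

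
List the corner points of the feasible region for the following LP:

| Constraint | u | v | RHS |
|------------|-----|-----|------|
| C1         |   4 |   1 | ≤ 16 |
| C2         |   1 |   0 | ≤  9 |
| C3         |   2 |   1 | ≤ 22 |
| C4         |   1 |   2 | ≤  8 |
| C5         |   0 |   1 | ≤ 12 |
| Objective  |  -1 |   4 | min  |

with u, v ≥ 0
Each vertex is the intersection of two constraint boundaries that also satisfies all remaining constraints:
  u = 0 and v = 0 → (0, 0)
  4u + v = 16 and v = 0 → (4, 0)
  4u + v = 16 and u + 2v = 8 → (3.429, 2.286)
  u + 2v = 8 and u = 0 → (0, 4)

Vertices: (0, 0), (4, 0), (3.429, 2.286), (0, 4)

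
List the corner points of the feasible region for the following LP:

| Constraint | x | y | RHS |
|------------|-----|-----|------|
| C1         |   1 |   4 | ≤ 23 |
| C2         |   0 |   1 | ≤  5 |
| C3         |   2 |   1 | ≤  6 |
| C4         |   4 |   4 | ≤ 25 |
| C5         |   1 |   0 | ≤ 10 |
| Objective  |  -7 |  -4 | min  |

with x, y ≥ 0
Each vertex is the intersection of two constraint boundaries that also satisfies all remaining constraints:
  x = 0 and y = 0 → (0, 0)
  2x + y = 6 and y = 0 → (3, 0)
  y = 5 and 2x + y = 6 → (0.5, 5)
  y = 5 and x = 0 → (0, 5)

Vertices: (0, 0), (3, 0), (0.5, 5), (0, 5)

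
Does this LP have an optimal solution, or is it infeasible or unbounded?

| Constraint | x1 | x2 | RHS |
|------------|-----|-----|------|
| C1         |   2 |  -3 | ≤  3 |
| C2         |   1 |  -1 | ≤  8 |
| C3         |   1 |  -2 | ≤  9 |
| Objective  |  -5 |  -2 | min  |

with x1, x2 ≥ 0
Feasible point: (0, 0) satisfies every constraint, so the LP is feasible.
Direction d = (0, 1): for each constraint row a, a·d ≤ 0 —
  (2)(0) + (-3)(1) = -3 ≤ 0
  (1)(0) + (-1)(1) = -1 ≤ 0
  (1)(0) + (-2)(1) = -2 ≤ 0
and d ≥ 0, so (0, 0) + t·d stays feasible for every t ≥ 0. Along this ray z = -5x1 - 2x2 changes by -2 per unit t, so z → −∞.

The LP is unbounded; z can be made arbitrarily small.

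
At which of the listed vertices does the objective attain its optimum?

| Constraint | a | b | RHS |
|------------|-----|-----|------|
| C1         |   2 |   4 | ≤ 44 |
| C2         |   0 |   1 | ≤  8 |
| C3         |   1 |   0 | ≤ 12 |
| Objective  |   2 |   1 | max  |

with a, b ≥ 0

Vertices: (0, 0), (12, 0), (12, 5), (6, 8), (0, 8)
Evaluating z = 2a + b at each vertex:
  (0, 0): z = 0
  (12, 0): z = 24
  (12, 5): z = 29
  (6, 8): z = 20
  (0, 8): z = 8

The largest value is z = 29, attained at (12, 5).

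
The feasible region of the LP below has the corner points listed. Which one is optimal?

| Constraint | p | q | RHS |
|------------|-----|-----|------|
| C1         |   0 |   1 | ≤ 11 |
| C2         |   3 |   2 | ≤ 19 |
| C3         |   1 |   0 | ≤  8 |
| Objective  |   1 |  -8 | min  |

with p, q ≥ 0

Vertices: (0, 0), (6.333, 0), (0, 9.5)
Evaluating z = p - 8q at each vertex:
  (0, 0): z = 0
  (6.333, 0): z = 6.333
  (0, 9.5): z = -76

The smallest value is z = -76, attained at (0, 9.5).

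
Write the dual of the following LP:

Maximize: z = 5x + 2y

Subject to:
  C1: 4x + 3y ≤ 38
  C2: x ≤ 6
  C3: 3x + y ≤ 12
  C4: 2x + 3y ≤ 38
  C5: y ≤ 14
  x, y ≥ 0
Minimize: z = 38y1 + 6y2 + 12y3 + 38y4 + 14y5

Subject to:
  C1: -4y1 - y2 - 3y3 - 2y4 ≤ -5
  C2: -3y1 - y3 - 3y4 - y5 ≤ -2
  y1, y2, y3, y4, y5 ≥ 0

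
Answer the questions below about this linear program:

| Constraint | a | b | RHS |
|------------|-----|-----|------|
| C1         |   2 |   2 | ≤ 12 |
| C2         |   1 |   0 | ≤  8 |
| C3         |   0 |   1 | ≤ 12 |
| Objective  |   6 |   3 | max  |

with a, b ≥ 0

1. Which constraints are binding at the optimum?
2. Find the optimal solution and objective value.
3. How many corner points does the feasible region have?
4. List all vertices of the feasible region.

1. C1, b ≥ 0
2. a = 6, b = 0, z = 36
3. 3
4. (0, 0), (6, 0), (0, 6)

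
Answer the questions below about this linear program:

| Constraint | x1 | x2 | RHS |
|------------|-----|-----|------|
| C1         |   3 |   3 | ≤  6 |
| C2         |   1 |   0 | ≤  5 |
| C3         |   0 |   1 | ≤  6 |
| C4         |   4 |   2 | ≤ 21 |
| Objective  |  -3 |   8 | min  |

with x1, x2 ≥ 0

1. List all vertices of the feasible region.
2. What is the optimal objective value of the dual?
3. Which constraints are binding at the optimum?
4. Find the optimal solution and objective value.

1. (0, 0), (2, 0), (0, 2)
2. -6 (by strong duality, equal to the primal optimum)
3. C1, x2 ≥ 0
4. x1 = 2, x2 = 0, z = -6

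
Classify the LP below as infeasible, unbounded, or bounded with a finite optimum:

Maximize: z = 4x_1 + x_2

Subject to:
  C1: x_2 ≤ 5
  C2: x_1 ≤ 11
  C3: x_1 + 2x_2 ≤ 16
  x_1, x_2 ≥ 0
The point (11, 2.5) satisfies every constraint, so the LP is feasible; the constraints give x_1 ≤ 11 and x_2 ≤ 5, which with x_1, x_2 ≥ 0 keep the feasible region inside a bounded box. A feasible, bounded LP attains a finite optimum at a vertex.

Evaluating z = 4x_1 + x_2 at each vertex:
  (0, 0): z = 0
  (11, 0): z = 44
  (11, 2.5): z = 46.5
  (6, 5): z = 29
  (0, 5): z = 5

Bounded optimum: z* = 46.5 at (11, 2.5).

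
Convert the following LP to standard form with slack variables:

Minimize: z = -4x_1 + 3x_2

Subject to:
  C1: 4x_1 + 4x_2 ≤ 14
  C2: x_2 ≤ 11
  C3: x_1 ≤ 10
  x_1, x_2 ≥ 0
min z = -4x_1 + 3x_2

s.t.
  4x_1 + 4x_2 + s1 = 14
  x_2 + s2 = 11
  x_1 + s3 = 10
  x_1, x_2, s1, s2, s3 ≥ 0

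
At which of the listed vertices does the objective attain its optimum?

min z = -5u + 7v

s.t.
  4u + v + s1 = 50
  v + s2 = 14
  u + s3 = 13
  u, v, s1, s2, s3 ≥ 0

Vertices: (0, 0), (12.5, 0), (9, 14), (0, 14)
Evaluating z = -5u + 7v at each vertex:
  (0, 0): z = 0
  (12.5, 0): z = -62.5
  (9, 14): z = 53
  (0, 14): z = 98

The smallest value is z = -62.5, attained at (12.5, 0).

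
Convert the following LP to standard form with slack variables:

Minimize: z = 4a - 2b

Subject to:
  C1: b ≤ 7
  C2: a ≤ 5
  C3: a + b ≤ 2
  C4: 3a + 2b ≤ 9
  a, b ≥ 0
min z = 4a - 2b

s.t.
  b + s1 = 7
  a + s2 = 5
  a + b + s3 = 2
  3a + 2b + s4 = 9
  a, b, s1, s2, s3, s4 ≥ 0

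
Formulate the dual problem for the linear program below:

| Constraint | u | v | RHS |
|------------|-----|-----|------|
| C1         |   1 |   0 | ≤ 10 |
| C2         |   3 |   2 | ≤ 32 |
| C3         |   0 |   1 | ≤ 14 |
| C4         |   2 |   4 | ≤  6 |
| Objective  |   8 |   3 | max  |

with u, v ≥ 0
Minimize: z = 10y1 + 32y2 + 14y3 + 6y4

Subject to:
  C1: -y1 - 3y2 - 2y4 ≤ -8
  C2: -2y2 - y3 - 4y4 ≤ -3
  y1, y2, y3, y4 ≥ 0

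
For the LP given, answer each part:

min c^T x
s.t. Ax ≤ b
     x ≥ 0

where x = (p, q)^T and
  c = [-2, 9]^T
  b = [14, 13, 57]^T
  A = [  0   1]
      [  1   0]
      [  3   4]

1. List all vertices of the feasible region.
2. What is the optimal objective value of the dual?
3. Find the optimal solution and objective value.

1. (0, 0), (13, 0), (13, 4.5), (0.3333, 14), (0, 14)
2. -26 (by strong duality, equal to the primal optimum)
3. p = 13, q = 0, z = -26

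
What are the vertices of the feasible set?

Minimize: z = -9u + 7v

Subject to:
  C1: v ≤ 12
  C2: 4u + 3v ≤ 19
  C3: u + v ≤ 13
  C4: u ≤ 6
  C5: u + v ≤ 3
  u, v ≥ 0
Each vertex is the intersection of two constraint boundaries that also satisfies all remaining constraints:
  u = 0 and v = 0 → (0, 0)
  u + v = 3 and v = 0 → (3, 0)
  u + v = 3 and u = 0 → (0, 3)

Vertices: (0, 0), (3, 0), (0, 3)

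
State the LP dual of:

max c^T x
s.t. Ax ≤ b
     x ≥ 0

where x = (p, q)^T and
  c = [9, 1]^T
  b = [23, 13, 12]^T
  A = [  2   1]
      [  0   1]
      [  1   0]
Minimize: z = 23y1 + 13y2 + 12y3

Subject to:
  C1: -2y1 - y3 ≤ -9
  C2: -y1 - y2 ≤ -1
  y1, y2, y3 ≥ 0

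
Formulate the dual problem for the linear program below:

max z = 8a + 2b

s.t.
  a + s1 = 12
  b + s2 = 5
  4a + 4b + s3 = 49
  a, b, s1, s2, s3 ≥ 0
Minimize: z = 12y1 + 5y2 + 49y3

Subject to:
  C1: -y1 - 4y3 ≤ -8
  C2: -y2 - 4y3 ≤ -2
  y1, y2, y3 ≥ 0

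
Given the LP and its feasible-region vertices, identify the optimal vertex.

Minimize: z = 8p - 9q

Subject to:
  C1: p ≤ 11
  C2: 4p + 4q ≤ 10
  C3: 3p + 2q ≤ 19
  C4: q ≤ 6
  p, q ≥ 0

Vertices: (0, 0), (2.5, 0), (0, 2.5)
(0, 2.5) with z = -22.5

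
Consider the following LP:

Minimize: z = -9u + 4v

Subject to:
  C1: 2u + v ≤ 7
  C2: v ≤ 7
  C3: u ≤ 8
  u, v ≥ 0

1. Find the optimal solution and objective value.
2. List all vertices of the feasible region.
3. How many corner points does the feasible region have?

1. u = 3.5, v = 0, z = -31.5
2. (0, 0), (3.5, 0), (0, 7)
3. 3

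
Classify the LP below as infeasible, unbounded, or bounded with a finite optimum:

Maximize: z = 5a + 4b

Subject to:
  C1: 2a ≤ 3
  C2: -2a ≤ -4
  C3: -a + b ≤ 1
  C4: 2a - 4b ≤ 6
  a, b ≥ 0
C1 requires 2a ≤ 3, while C2 (-2a ≤ -4) is equivalent to 2a ≥ 4. Together they would need 4 ≤ 2a ≤ 3, which is impossible since 4 > 3. No point satisfies all constraints.

The feasible region is empty; the LP is infeasible.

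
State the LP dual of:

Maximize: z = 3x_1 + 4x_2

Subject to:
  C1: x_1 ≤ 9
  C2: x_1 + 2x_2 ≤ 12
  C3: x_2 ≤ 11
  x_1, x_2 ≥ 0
Minimize: z = 9y1 + 12y2 + 11y3

Subject to:
  C1: -y1 - y2 ≤ -3
  C2: -2y2 - y3 ≤ -4
  y1, y2, y3 ≥ 0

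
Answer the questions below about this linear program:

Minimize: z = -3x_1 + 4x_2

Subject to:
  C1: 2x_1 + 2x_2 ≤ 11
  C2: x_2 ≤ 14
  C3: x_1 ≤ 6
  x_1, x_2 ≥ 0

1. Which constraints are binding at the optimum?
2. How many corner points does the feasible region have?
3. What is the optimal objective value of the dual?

1. C1, x_2 ≥ 0
2. 3
3. -16.5 (by strong duality, equal to the primal optimum)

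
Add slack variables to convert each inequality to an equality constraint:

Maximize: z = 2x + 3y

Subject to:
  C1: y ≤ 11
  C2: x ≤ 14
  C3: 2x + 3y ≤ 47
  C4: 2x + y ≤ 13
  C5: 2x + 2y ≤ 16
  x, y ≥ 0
max z = 2x + 3y

s.t.
  y + s1 = 11
  x + s2 = 14
  2x + 3y + s3 = 47
  2x + y + s4 = 13
  2x + 2y + s5 = 16
  x, y, s1, s2, s3, s4, s5 ≥ 0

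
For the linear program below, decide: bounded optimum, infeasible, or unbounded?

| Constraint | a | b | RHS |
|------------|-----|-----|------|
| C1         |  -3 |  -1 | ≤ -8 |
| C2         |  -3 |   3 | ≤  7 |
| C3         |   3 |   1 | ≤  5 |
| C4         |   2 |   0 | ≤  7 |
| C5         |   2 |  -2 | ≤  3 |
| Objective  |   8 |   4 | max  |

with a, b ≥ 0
C3 requires 3a + b ≤ 5, while C1 (-3a - b ≤ -8) is equivalent to 3a + b ≥ 8. Together they would need 8 ≤ 3a + b ≤ 5, which is impossible since 8 > 5. No point satisfies all constraints.

Infeasible: no point satisfies all constraints simultaneously.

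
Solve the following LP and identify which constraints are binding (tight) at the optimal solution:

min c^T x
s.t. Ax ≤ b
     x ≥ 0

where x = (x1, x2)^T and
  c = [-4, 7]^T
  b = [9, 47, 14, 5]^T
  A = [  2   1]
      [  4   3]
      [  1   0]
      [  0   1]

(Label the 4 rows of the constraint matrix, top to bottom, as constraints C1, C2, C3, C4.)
Optimal: x1 = 4.5, x2 = 0
Slack at optimum:
  C1: slack = 0 (binding)
  C2: slack = 29
  C3: slack = 9.5
  C4: slack = 5
  x1 ≥ 0: x1 = 4.5
  x2 ≥ 0: x2 = 0 (binding)
Binding constraints: C1, x2 ≥ 0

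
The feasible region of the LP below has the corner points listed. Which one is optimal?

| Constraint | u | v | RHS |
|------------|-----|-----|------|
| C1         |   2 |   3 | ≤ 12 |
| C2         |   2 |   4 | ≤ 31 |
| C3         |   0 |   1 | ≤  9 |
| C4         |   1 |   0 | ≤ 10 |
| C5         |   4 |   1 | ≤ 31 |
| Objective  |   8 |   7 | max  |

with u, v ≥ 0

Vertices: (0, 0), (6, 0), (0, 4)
(6, 0) with z = 48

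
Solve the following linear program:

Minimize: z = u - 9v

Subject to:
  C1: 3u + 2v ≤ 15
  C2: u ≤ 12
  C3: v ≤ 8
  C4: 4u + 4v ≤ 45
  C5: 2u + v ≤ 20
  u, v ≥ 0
u = 0, v = 7.5, z = -67.5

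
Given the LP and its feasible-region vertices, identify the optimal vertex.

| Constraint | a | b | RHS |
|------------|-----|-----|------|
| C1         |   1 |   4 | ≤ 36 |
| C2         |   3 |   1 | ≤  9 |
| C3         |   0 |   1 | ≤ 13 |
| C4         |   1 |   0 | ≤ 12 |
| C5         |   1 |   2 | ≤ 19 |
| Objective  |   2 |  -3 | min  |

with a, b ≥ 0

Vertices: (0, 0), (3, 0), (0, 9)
Evaluating z = 2a - 3b at each vertex:
  (0, 0): z = 0
  (3, 0): z = 6
  (0, 9): z = -27

The smallest value is z = -27, attained at (0, 9).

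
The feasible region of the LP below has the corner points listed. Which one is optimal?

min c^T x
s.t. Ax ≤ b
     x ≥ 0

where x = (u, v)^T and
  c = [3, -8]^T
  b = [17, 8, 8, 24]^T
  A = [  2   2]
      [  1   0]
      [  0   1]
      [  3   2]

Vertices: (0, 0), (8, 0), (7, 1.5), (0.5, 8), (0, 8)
(0, 8) with z = -64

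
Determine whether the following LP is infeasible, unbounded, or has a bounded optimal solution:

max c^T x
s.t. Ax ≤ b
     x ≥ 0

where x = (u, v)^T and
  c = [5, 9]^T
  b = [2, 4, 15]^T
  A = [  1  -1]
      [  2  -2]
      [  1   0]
Feasible point: (0, 0) satisfies every constraint, so the LP is feasible.
Direction d = (0, 1): for each constraint row a, a·d ≤ 0 —
  (1)(0) + (-1)(1) = -1 ≤ 0
  (2)(0) + (-2)(1) = -2 ≤ 0
  (1)(0) + (0)(1) = 0 ≤ 0
and d ≥ 0, so (0, 0) + t·d stays feasible for every t ≥ 0. Along this ray z = 5u + 9v changes by 9 per unit t, so z → +∞.

Unbounded: there is a feasible ray along which z → +∞.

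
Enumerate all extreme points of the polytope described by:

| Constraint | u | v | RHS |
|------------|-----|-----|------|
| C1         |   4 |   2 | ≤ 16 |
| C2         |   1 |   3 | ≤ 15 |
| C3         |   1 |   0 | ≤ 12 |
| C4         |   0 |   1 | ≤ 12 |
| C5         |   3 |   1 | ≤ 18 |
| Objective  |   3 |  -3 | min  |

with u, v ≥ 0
Each vertex is the intersection of two constraint boundaries that also satisfies all remaining constraints:
  u = 0 and v = 0 → (0, 0)
  4u + 2v = 16 and v = 0 → (4, 0)
  4u + 2v = 16 and u + 3v = 15 → (1.8, 4.4)
  u + 3v = 15 and u = 0 → (0, 5)

Vertices: (0, 0), (4, 0), (1.8, 4.4), (0, 5)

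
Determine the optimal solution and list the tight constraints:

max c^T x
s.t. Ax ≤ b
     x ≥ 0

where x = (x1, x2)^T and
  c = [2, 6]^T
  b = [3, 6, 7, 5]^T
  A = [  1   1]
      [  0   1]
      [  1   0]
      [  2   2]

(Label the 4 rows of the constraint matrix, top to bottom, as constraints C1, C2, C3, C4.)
Optimal: x1 = 0, x2 = 2.5
Binding: C4, x1 ≥ 0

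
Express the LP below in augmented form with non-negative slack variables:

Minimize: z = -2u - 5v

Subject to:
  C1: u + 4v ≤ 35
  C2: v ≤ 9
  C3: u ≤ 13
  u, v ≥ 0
min z = -2u - 5v

s.t.
  u + 4v + s1 = 35
  v + s2 = 9
  u + s3 = 13
  u, v, s1, s2, s3 ≥ 0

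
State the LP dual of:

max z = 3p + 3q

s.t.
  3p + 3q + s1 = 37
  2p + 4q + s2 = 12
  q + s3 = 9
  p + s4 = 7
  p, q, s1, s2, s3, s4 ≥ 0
Minimize: z = 37y1 + 12y2 + 9y3 + 7y4

Subject to:
  C1: -3y1 - 2y2 - y4 ≤ -3
  C2: -3y1 - 4y2 - y3 ≤ -3
  y1, y2, y3, y4 ≥ 0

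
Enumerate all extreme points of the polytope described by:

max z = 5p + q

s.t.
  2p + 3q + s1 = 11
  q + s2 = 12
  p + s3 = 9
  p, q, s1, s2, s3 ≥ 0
Each vertex is the intersection of two constraint boundaries that also satisfies all remaining constraints:
  p = 0 and q = 0 → (0, 0)
  2p + 3q = 11 and q = 0 → (5.5, 0)
  2p + 3q = 11 and p = 0 → (0, 3.667)

Vertices: (0, 0), (5.5, 0), (0, 3.667)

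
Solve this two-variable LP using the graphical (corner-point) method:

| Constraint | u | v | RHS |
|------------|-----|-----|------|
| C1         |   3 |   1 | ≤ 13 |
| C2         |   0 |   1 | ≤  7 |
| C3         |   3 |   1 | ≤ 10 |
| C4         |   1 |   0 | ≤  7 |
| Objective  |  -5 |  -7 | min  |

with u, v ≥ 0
Each vertex is the intersection of two constraint boundaries that also satisfies all remaining constraints:
  u = 0 and v = 0 → (0, 0)
  3u + v = 10 and v = 0 → (3.333, 0)
  v = 7 and 3u + v = 10 → (1, 7)
  v = 7 and u = 0 → (0, 7)

Evaluating z = -5u - 7v at each vertex:
  (0, 0): z = 0
  (3.333, 0): z = -16.67
  (1, 7): z = -54
  (0, 7): z = -49

The minimum is at (1, 7) with z = -54.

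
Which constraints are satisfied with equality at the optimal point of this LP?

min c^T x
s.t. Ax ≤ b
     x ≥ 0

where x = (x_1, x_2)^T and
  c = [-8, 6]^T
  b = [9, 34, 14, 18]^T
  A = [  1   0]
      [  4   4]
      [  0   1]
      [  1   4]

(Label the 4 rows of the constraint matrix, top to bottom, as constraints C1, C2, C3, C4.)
Optimal: x_1 = 8.5, x_2 = 0
Slack at optimum:
  C1: slack = 0.5
  C2: slack = 0 (binding)
  C3: slack = 14
  C4: slack = 9.5
  x_1 ≥ 0: x_1 = 8.5
  x_2 ≥ 0: x_2 = 0 (binding)
Binding constraints: C2, x_2 ≥ 0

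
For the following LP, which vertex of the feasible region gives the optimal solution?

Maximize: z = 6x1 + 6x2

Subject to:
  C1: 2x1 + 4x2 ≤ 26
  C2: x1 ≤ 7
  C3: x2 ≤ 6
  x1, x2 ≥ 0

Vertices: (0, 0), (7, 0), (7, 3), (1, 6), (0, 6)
Evaluating z = 6x1 + 6x2 at each vertex:
  (0, 0): z = 0
  (7, 0): z = 42
  (7, 3): z = 60
  (1, 6): z = 42
  (0, 6): z = 36

The largest value is z = 60, attained at (7, 3).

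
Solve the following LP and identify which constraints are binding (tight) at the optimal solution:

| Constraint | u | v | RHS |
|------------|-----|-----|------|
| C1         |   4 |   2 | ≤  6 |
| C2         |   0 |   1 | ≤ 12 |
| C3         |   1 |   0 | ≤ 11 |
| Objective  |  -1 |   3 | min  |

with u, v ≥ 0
Optimal: u = 1.5, v = 0
Slack at optimum:
  C1: slack = 0 (binding)
  C2: slack = 12
  C3: slack = 9.5
  u ≥ 0: u = 1.5
  v ≥ 0: v = 0 (binding)
Binding constraints: C1, v ≥ 0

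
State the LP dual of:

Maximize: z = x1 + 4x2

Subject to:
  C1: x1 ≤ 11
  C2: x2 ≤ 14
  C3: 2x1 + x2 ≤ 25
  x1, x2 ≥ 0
Minimize: z = 11y1 + 14y2 + 25y3

Subject to:
  C1: -y1 - 2y3 ≤ -1
  C2: -y2 - y3 ≤ -4
  y1, y2, y3 ≥ 0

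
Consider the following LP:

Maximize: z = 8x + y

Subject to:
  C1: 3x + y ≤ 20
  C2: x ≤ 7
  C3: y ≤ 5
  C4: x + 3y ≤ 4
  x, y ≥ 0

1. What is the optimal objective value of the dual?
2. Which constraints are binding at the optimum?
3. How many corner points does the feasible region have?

1. 32 (by strong duality, equal to the primal optimum)
2. C4, y ≥ 0
3. 3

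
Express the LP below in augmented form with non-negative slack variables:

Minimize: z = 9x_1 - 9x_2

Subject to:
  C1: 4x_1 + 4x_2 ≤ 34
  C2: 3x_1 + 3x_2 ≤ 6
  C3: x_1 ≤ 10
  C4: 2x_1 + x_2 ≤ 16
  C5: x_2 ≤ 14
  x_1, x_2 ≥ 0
min z = 9x_1 - 9x_2

s.t.
  4x_1 + 4x_2 + s1 = 34
  3x_1 + 3x_2 + s2 = 6
  x_1 + s3 = 10
  2x_1 + x_2 + s4 = 16
  x_2 + s5 = 14
  x_1, x_2, s1, s2, s3, s4, s5 ≥ 0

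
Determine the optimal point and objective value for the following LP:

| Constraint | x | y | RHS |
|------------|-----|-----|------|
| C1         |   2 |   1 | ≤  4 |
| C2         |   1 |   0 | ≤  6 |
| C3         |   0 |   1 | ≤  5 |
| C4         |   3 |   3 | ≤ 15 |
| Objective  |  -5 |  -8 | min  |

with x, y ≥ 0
Each vertex is the intersection of two constraint boundaries that also satisfies all remaining constraints:
  x = 0 and y = 0 → (0, 0)
  2x + y = 4 and y = 0 → (2, 0)
  2x + y = 4 and x = 0 → (0, 4)

Evaluating z = -5x - 8y at each vertex:
  (0, 0): z = 0
  (2, 0): z = -10
  (0, 4): z = -32

The minimum is at (0, 4) with z = -32.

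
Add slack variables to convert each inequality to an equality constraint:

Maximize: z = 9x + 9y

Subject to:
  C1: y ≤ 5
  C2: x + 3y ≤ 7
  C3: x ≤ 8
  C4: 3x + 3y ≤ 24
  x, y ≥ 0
max z = 9x + 9y

s.t.
  y + s1 = 5
  x + 3y + s2 = 7
  x + s3 = 8
  3x + 3y + s4 = 24
  x, y, s1, s2, s3, s4 ≥ 0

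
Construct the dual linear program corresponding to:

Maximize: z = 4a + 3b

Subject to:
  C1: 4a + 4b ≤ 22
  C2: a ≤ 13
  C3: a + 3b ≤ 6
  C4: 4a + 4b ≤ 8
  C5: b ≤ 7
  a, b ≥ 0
Minimize: z = 22y1 + 13y2 + 6y3 + 8y4 + 7y5

Subject to:
  C1: -4y1 - y2 - y3 - 4y4 ≤ -4
  C2: -4y1 - 3y3 - 4y4 - y5 ≤ -3
  y1, y2, y3, y4, y5 ≥ 0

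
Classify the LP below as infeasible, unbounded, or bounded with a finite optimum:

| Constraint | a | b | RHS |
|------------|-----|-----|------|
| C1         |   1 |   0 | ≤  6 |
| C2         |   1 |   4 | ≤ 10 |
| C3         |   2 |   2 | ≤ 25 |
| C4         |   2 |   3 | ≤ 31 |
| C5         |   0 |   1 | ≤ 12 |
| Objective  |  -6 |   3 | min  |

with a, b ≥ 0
The point (6, 0) satisfies every constraint, so the LP is feasible; the constraints give a ≤ 6 and b ≤ 12, which with a, b ≥ 0 keep the feasible region inside a bounded box. A feasible, bounded LP attains a finite optimum at a vertex.

Evaluating z = -6a + 3b at each vertex:
  (0, 0): z = 0
  (6, 0): z = -36
  (6, 1): z = -33
  (0, 2.5): z = 7.5

Bounded optimum: z* = -36 at (6, 0).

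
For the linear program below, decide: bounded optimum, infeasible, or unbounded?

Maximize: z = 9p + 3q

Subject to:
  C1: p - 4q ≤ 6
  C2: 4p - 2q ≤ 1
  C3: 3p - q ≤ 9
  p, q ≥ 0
Feasible point: (0, 0) satisfies every constraint, so the LP is feasible.
Direction d = (0, 1): for each constraint row a, a·d ≤ 0 —
  (1)(0) + (-4)(1) = -4 ≤ 0
  (4)(0) + (-2)(1) = -2 ≤ 0
  (3)(0) + (-1)(1) = -1 ≤ 0
and d ≥ 0, so (0, 0) + t·d stays feasible for every t ≥ 0. Along this ray z = 9p + 3q changes by 3 per unit t, so z → +∞.

The LP is unbounded; z can be made arbitrarily large.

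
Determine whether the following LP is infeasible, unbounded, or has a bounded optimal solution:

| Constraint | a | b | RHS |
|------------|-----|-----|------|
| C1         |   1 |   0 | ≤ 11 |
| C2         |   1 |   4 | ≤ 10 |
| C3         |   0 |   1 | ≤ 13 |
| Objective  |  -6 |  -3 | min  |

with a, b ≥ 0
The point (10, 0) satisfies every constraint, so the LP is feasible; the constraints give a ≤ 11 and b ≤ 13, which with a, b ≥ 0 keep the feasible region inside a bounded box. A feasible, bounded LP attains a finite optimum at a vertex.

The LP has an optimal solution: (10, 0) with z = -60.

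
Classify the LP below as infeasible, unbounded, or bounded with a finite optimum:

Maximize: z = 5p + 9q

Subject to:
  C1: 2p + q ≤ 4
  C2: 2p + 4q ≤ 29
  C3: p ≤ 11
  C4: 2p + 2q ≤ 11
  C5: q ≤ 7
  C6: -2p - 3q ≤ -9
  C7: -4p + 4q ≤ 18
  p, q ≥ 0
The point (0, 4) satisfies every constraint, so the LP is feasible; the constraints give p ≤ 11 and q ≤ 7, which with p, q ≥ 0 keep the feasible region inside a bounded box. A feasible, bounded LP attains a finite optimum at a vertex.

Evaluating z = 5p + 9q at each vertex:
  (0, 3): z = 27
  (0.75, 2.5): z = 26.25
  (0, 4): z = 36

The LP has an optimal solution: (0, 4) with z = 36.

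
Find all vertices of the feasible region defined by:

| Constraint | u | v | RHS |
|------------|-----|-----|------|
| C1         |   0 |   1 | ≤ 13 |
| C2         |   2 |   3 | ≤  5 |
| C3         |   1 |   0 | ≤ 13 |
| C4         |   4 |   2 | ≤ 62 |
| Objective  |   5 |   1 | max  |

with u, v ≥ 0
Each vertex is the intersection of two constraint boundaries that also satisfies all remaining constraints:
  u = 0 and v = 0 → (0, 0)
  2u + 3v = 5 and v = 0 → (2.5, 0)
  2u + 3v = 5 and u = 0 → (0, 1.667)

Vertices: (0, 0), (2.5, 0), (0, 1.667)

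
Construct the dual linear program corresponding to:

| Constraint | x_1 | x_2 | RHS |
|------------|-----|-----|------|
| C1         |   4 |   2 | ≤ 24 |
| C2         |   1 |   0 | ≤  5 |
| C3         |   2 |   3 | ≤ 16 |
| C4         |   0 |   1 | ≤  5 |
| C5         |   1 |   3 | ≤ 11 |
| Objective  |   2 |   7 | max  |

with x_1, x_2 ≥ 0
Minimize: z = 24y1 + 5y2 + 16y3 + 5y4 + 11y5

Subject to:
  C1: -4y1 - y2 - 2y3 - y5 ≤ -2
  C2: -2y1 - 3y3 - y4 - 3y5 ≤ -7
  y1, y2, y3, y4, y5 ≥ 0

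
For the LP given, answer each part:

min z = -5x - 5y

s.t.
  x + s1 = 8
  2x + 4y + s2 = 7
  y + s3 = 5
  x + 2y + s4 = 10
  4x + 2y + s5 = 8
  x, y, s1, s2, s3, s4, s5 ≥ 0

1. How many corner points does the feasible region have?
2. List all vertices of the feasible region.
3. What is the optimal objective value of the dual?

1. 4
2. (0, 0), (2, 0), (1.5, 1), (0, 1.75)
3. -12.5 (by strong duality, equal to the primal optimum)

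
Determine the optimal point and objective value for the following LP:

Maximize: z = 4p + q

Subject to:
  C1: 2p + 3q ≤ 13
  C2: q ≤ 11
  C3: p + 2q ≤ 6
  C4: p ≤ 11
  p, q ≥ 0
Each vertex is the intersection of two constraint boundaries that also satisfies all remaining constraints:
  p = 0 and q = 0 → (0, 0)
  p + 2q = 6 and q = 0 → (6, 0)
  p + 2q = 6 and p = 0 → (0, 3)

Evaluating z = 4p + q at each vertex:
  (0, 0): z = 0
  (6, 0): z = 24
  (0, 3): z = 3

The maximum is at (6, 0) with z = 24.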